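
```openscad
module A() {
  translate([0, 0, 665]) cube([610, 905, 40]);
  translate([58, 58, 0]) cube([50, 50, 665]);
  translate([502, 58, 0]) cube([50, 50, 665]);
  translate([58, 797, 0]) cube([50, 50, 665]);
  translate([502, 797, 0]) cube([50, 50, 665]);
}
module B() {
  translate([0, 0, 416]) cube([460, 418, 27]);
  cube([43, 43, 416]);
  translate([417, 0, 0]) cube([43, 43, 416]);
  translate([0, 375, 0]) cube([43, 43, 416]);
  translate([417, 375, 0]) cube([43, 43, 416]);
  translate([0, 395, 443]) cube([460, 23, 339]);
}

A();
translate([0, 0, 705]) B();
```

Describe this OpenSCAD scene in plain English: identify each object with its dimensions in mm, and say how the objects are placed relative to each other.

A is a rectangular dining table. The top is 610×905×40 mm with its upper surface at z = 705 mm. It stands on four 50×50 mm square legs, each inset 58 mm from the nearest pair of top edges, running from the floor to the underside of the top.

B is a chair: 460×418 mm seat, 27 mm thick, top at z = 443 mm, on four 43 mm square corner legs flush with the seat edges. A 23 mm thick backrest slab spans the full seat width, extending 339 mm above the seat top, its back face flush with the seat's +y edge.

The chair is on top of the table.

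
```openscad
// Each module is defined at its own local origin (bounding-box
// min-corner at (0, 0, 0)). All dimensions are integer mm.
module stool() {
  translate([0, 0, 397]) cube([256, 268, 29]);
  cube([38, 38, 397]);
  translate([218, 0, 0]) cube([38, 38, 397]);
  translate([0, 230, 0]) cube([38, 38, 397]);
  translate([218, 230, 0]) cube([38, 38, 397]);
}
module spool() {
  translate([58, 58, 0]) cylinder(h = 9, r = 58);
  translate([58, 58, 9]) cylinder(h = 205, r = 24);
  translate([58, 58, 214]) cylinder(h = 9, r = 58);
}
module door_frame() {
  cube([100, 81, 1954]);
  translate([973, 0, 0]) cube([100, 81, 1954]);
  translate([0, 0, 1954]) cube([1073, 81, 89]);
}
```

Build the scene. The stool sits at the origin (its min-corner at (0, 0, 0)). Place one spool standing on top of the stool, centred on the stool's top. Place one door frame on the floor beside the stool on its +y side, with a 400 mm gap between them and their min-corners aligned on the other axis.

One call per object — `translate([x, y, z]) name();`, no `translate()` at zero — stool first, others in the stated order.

stool();
translate([70, 76, 426]) spool();
translate([0, 668, 0]) door_frame();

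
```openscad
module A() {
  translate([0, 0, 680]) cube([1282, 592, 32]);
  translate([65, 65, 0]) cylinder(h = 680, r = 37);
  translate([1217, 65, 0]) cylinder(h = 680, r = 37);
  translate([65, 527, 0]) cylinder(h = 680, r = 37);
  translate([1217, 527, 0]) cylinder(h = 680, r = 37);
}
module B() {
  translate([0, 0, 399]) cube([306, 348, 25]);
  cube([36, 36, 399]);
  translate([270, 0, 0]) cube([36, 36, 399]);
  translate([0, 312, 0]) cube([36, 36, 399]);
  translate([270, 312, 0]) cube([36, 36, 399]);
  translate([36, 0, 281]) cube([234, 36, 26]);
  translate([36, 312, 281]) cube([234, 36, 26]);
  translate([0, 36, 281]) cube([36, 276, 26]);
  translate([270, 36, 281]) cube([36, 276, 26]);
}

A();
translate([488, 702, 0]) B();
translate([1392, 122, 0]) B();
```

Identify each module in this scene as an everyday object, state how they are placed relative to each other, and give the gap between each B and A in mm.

A is a table. B is a stool. Two stools sit around the table at the +y, +x sides. The gap between each stool and the table is 110 mm.

Each stool's nearest face is 110 mm from the table's bounding box.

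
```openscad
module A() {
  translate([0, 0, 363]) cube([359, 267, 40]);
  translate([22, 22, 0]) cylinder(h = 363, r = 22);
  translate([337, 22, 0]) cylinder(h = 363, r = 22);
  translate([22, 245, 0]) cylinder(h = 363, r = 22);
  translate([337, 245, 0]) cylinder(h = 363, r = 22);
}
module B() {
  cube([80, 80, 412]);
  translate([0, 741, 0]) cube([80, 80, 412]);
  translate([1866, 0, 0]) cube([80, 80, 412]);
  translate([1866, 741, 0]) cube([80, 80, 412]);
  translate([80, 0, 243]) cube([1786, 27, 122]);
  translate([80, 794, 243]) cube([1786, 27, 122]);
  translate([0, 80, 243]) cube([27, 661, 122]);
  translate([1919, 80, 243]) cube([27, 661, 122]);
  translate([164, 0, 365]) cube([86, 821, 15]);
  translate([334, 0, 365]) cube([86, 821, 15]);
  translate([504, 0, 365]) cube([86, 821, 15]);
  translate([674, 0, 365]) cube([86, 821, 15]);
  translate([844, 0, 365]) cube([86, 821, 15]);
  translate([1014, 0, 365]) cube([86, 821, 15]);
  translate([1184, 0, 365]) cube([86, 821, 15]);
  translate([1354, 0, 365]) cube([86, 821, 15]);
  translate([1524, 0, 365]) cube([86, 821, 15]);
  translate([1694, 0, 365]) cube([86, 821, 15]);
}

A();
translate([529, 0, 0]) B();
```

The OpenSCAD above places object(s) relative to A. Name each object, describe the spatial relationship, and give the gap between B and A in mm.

A is a stool. B is a bed frame. The bed frame is on the floor beside the stool on its +x side. The gap between the bed frame and the stool is 170 mm.

The bed frame's nearest face is 170 mm from the stool's +x face.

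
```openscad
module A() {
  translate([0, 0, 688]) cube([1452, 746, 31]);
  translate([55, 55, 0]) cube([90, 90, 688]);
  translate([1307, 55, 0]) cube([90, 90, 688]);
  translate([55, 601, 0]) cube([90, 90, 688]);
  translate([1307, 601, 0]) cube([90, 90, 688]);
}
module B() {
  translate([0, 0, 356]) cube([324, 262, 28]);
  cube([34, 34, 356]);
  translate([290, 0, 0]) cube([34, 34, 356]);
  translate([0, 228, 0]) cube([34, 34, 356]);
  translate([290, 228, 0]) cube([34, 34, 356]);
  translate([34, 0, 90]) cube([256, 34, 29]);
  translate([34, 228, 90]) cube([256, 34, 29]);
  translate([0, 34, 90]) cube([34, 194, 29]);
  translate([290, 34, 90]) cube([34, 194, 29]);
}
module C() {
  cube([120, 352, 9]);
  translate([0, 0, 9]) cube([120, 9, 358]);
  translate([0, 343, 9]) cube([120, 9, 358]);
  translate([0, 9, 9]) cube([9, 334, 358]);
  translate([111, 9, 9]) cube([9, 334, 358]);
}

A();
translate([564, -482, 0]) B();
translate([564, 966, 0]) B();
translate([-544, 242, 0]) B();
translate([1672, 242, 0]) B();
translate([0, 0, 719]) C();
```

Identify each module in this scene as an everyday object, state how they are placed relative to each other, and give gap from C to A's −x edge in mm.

The open box's min-x is at 0; the table's min-x is 0; gap = 0 mm.

A is a table. B is a stool. C is an open box. Four stools sit around the table at the −y, +y, −x, +x sides. The open box is on top of the table. The gap from the open box to the table's −x edge is 0 mm.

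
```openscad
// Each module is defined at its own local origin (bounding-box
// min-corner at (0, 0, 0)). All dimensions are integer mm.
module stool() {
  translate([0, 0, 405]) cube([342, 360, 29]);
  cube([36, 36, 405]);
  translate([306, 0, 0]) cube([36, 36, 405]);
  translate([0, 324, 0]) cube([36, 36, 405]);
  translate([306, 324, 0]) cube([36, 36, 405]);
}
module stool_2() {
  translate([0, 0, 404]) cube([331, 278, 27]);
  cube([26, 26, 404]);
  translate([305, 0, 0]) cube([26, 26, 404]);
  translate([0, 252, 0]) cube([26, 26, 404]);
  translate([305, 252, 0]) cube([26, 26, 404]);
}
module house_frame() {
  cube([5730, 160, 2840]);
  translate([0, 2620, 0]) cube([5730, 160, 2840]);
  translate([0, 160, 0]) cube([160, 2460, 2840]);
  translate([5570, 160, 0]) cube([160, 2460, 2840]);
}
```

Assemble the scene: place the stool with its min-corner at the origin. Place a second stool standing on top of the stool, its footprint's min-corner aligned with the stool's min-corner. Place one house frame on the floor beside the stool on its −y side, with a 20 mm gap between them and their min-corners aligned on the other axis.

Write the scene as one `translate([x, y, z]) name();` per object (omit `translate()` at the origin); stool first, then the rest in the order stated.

stool();
translate([0, 0, 434]) stool_2();
translate([0, -2800, 0]) house_frame();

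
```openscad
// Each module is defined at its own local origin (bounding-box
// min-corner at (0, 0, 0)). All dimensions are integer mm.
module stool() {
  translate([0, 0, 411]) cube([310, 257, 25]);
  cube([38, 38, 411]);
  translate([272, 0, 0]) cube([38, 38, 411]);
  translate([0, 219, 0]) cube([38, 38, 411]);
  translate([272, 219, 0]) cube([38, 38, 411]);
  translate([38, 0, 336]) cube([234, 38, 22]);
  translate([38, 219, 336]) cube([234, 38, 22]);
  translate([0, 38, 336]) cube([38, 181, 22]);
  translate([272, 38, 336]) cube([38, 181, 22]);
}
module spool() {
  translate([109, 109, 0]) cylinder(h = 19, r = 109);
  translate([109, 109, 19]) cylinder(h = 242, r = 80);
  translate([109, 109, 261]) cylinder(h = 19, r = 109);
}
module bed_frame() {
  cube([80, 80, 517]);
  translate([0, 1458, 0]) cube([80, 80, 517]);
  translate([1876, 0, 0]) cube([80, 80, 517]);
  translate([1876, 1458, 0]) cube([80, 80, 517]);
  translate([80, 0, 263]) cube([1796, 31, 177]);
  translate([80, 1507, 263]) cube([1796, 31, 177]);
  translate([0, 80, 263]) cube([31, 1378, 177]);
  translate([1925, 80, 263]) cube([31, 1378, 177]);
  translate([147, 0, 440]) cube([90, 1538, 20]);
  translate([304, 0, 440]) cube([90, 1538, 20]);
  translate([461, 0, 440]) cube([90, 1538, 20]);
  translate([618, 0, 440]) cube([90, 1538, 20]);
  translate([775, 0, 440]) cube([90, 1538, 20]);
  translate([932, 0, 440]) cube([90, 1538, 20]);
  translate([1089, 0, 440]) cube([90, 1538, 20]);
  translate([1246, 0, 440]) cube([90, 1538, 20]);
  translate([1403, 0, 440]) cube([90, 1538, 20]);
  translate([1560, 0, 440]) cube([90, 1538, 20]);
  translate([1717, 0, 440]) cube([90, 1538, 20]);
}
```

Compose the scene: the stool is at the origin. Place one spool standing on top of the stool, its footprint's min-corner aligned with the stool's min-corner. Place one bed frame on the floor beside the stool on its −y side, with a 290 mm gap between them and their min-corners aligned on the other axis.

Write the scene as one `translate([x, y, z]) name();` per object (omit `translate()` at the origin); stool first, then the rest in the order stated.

stool();
translate([0, 0, 436]) spool();
translate([0, -1828, 0]) bed_frame();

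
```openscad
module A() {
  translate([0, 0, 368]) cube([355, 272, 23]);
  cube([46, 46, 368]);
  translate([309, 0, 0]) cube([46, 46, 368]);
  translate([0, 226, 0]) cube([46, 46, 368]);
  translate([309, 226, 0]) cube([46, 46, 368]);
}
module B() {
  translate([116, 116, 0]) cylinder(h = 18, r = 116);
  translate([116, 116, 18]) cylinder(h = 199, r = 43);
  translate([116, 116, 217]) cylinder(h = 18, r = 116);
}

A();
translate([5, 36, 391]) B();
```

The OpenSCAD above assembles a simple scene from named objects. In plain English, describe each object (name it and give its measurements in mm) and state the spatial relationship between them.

A is a simple wooden stool: a rectangular seat 355 mm (x) by 272 mm (y), 23 mm thick, top face at z = 391 mm, on four square legs, each 46×46 mm in cross-section. The legs rest on z = 0, each flush with a corner of the seat.

B is a spool: two coaxial disc flanges of radius 116 mm and thickness 18 mm, joined by a core cylinder of radius 43 mm and height 199 mm. The lower flange rests on z = 0 and the three cylinders share a vertical axis.

The spool is on top of the stool.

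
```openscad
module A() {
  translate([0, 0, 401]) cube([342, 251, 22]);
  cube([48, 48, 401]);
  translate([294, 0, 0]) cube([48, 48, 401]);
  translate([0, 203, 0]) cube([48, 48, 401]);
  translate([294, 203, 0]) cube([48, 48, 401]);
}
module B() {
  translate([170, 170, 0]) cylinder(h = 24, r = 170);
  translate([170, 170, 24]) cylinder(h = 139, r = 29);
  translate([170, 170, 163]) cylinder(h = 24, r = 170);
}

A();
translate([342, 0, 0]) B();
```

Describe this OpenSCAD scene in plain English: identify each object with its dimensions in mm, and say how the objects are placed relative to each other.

A is a simple wooden stool: a rectangular seat 342 mm (x) by 251 mm (y), 22 mm thick, top face at z = 423 mm, on four square legs, each 48×48 mm in cross-section. The legs rest on z = 0, each flush with a corner of the seat.

B is a spool: two coaxial disc flanges of radius 170 mm and thickness 24 mm, joined by a core cylinder of radius 29 mm and height 139 mm. The lower flange rests on z = 0 and the three cylinders share a vertical axis.

The spool is against the stool's +x side, with their −y faces flush.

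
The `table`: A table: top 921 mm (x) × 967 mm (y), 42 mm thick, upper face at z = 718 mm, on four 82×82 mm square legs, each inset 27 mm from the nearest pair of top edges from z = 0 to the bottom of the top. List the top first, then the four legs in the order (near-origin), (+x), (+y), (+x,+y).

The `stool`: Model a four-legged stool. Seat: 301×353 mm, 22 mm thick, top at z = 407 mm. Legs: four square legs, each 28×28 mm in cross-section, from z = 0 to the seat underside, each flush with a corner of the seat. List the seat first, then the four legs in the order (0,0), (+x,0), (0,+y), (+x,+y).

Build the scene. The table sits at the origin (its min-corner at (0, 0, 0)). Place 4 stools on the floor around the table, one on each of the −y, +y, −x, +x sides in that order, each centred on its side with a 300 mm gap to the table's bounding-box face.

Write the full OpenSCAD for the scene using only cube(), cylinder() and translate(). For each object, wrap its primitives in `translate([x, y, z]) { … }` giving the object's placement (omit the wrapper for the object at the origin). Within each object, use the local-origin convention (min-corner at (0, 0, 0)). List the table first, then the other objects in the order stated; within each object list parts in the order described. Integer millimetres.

translate([0, 0, 676]) cube([921, 967, 42]);
translate([27, 27, 0]) cube([82, 82, 676]);
translate([812, 27, 0]) cube([82, 82, 676]);
translate([27, 858, 0]) cube([82, 82, 676]);
translate([812, 858, 0]) cube([82, 82, 676]);
translate([310, -653, 0]) {
  translate([0, 0, 385]) cube([301, 353, 22]);
  cube([28, 28, 385]);
  translate([273, 0, 0]) cube([28, 28, 385]);
  translate([0, 325, 0]) cube([28, 28, 385]);
  translate([273, 325, 0]) cube([28, 28, 385]);
}
translate([310, 1267, 0]) {
  translate([0, 0, 385]) cube([301, 353, 22]);
  cube([28, 28, 385]);
  translate([273, 0, 0]) cube([28, 28, 385]);
  translate([0, 325, 0]) cube([28, 28, 385]);
  translate([273, 325, 0]) cube([28, 28, 385]);
}
translate([-601, 307, 0]) {
  translate([0, 0, 385]) cube([301, 353, 22]);
  cube([28, 28, 385]);
  translate([273, 0, 0]) cube([28, 28, 385]);
  translate([0, 325, 0]) cube([28, 28, 385]);
  translate([273, 325, 0]) cube([28, 28, 385]);
}
translate([1221, 307, 0]) {
  translate([0, 0, 385]) cube([301, 353, 22]);
  cube([28, 28, 385]);
  translate([273, 0, 0]) cube([28, 28, 385]);
  translate([0, 325, 0]) cube([28, 28, 385]);
  translate([273, 325, 0]) cube([28, 28, 385]);
}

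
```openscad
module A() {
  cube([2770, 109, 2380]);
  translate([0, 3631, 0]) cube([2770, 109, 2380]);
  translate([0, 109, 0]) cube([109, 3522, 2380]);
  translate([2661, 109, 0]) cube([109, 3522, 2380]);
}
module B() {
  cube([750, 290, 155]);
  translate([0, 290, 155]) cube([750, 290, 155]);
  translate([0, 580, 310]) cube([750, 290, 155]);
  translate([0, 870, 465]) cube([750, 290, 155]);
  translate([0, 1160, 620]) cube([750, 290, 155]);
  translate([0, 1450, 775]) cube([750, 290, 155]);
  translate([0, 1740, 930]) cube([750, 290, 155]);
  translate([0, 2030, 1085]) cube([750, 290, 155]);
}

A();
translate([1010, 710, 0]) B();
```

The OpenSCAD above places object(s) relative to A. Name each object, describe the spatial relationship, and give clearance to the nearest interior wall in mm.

A is a house frame. B is a staircase. The staircase sits inside the house frame, centred. The clearance to the nearest interior wall is 601 mm.

Clearances: x = 901, y = 601; minimum 601 mm.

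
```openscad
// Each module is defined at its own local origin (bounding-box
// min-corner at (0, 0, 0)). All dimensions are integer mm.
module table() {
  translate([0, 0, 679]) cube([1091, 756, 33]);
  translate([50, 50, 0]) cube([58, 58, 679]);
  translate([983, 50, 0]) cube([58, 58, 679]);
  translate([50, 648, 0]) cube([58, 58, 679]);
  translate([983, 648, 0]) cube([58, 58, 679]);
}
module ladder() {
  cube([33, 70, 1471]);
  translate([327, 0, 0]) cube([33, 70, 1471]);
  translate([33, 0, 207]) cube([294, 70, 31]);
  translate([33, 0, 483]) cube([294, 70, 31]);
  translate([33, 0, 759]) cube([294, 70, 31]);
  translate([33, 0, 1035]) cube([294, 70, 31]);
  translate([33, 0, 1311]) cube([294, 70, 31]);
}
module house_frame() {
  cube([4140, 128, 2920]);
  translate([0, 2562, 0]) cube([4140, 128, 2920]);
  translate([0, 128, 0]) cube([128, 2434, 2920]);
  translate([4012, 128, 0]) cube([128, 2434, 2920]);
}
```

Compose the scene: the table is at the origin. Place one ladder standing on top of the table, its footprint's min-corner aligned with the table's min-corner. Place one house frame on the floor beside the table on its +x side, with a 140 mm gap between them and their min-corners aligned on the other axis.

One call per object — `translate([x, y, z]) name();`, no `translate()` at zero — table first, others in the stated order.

table();
translate([0, 0, 712]) ladder();
translate([1231, 0, 0]) house_frame();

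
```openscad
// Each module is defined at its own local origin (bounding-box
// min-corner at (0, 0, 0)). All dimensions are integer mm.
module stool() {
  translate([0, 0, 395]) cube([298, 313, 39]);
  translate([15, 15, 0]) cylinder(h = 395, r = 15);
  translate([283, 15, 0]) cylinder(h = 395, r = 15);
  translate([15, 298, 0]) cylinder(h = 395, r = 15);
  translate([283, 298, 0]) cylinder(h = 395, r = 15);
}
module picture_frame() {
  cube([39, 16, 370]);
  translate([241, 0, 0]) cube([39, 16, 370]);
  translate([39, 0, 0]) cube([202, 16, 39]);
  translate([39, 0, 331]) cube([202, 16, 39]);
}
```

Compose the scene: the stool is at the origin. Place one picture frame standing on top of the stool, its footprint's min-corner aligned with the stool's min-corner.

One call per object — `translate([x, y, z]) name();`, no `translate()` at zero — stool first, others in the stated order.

stool();
translate([0, 0, 434]) picture_frame();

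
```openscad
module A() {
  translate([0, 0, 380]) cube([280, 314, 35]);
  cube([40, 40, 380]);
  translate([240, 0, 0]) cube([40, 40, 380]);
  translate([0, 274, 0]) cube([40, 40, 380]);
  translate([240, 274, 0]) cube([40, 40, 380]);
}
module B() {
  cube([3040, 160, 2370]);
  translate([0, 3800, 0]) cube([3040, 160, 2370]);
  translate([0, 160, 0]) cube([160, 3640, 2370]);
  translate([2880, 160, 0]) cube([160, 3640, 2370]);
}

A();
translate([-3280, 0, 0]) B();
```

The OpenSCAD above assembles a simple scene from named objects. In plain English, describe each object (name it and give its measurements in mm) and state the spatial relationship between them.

A is a four-legged stool. The seat is 280×314 mm, 35 mm thick, top at z = 415 mm. It stands on four square legs, each 40×40 mm in cross-section, from z = 0 to the seat underside, each flush with a corner of the seat.

B is the wall frame of a small rectangular building: four walls, each 2370 mm tall and 160 mm thick, enclosing a footprint 3040 mm (x) by 3960 mm (y) outside-to-outside, with no floor or roof. The front and back walls (the −y and +y sides) span the full width; the two side walls fit between them.

The house frame is on the floor beside the stool on its −x side.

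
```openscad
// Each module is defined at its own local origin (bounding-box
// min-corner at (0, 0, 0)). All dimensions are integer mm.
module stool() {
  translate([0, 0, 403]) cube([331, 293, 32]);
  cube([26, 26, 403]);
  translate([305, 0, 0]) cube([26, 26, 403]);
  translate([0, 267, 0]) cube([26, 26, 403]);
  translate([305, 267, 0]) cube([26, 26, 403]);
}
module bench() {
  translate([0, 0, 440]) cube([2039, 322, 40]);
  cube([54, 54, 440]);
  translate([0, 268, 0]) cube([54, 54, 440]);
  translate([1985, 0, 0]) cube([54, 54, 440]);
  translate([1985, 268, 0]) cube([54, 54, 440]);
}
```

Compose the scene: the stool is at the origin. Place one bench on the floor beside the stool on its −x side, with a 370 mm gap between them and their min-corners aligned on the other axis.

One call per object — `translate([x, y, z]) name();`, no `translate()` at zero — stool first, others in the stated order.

stool();
translate([-2409, 0, 0]) bench();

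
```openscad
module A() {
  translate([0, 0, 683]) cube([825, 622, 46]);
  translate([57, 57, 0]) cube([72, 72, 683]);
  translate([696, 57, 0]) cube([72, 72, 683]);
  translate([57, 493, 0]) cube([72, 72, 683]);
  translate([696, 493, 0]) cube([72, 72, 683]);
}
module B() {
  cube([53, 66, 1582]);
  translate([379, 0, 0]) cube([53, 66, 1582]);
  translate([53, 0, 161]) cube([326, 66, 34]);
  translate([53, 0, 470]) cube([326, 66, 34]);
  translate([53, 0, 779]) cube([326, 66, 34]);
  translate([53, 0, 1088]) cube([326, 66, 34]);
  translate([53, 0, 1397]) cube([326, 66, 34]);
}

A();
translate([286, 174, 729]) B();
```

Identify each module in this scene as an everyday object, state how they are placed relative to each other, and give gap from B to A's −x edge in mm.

A is a table. B is a ladder. The ladder is on top of the table. The gap from the ladder to the table's −x edge is 286 mm.

The ladder's min-x is at 286; the table's min-x is 0; gap = 286 mm.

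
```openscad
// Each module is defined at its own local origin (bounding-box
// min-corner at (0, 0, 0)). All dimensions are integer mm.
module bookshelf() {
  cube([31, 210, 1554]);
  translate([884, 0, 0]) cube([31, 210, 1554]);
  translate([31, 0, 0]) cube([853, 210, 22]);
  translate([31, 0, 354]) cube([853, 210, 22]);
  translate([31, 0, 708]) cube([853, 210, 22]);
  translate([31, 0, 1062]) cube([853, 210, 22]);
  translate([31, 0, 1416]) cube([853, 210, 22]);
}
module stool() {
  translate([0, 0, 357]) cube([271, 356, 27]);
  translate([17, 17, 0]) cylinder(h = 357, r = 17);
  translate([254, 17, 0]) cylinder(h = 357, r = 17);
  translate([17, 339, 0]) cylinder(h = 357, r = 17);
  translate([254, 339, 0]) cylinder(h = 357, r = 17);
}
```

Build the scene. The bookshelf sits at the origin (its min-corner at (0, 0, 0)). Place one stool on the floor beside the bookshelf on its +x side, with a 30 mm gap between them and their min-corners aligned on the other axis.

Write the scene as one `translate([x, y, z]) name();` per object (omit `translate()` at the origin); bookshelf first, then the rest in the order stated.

bookshelf();
translate([945, 0, 0]) stool();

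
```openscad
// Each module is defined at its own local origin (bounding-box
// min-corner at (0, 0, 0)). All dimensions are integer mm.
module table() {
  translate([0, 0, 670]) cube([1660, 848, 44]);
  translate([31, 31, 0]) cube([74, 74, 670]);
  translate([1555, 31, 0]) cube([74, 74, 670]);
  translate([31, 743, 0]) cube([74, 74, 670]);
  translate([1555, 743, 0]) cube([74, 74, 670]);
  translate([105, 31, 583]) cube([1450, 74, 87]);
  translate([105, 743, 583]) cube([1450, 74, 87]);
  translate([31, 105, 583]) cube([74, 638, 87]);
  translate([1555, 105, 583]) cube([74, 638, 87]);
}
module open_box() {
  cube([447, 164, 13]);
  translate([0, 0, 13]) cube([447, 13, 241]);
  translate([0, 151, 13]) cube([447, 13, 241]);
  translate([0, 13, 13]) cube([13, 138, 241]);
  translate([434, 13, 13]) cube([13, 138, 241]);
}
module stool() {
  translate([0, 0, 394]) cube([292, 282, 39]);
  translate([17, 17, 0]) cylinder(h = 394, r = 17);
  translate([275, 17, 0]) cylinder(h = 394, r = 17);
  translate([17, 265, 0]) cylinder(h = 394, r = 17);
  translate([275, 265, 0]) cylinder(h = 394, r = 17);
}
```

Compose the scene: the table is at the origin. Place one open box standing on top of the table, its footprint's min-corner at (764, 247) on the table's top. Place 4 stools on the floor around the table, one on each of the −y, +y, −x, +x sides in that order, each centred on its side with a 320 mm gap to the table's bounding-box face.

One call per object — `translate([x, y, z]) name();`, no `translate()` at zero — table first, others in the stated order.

table();
translate([764, 247, 714]) open_box();
translate([684, -602, 0]) stool();
translate([684, 1168, 0]) stool();
translate([-612, 283, 0]) stool();
translate([1980, 283, 0]) stool();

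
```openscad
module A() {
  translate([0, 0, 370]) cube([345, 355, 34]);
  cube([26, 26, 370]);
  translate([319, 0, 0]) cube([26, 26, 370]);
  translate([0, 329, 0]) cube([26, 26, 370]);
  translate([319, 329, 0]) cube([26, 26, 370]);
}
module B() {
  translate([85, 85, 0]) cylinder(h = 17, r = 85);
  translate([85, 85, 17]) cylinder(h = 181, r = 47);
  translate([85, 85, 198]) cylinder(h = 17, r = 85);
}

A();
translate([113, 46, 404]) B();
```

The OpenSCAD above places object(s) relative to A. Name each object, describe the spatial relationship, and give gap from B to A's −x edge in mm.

A is a stool. B is a spool. The spool is on top of the stool. The gap from the spool to the stool's −x edge is 113 mm.

The spool's min-x is at 113; the stool's min-x is 0; gap = 113 mm.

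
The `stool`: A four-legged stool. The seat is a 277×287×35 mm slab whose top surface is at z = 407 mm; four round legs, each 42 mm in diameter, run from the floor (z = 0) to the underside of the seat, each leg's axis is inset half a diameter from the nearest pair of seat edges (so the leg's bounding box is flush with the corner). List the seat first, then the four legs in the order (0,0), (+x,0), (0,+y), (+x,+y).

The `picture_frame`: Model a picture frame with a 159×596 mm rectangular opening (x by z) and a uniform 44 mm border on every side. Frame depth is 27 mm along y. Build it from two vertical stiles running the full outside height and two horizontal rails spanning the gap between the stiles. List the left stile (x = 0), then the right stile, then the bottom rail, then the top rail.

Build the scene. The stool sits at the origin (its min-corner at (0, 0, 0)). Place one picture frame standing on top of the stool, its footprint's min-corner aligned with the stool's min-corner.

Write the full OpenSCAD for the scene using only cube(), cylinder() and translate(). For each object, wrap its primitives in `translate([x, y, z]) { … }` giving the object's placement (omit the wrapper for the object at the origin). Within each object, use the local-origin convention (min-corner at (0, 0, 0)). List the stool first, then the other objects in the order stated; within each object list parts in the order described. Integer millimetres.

translate([0, 0, 372]) cube([277, 287, 35]);
translate([21, 21, 0]) cylinder(h = 372, r = 21);
translate([256, 21, 0]) cylinder(h = 372, r = 21);
translate([21, 266, 0]) cylinder(h = 372, r = 21);
translate([256, 266, 0]) cylinder(h = 372, r = 21);
translate([0, 0, 407]) {
  cube([44, 27, 684]);
  translate([203, 0, 0]) cube([44, 27, 684]);
  translate([44, 0, 0]) cube([159, 27, 44]);
  translate([44, 0, 640]) cube([159, 27, 44]);
}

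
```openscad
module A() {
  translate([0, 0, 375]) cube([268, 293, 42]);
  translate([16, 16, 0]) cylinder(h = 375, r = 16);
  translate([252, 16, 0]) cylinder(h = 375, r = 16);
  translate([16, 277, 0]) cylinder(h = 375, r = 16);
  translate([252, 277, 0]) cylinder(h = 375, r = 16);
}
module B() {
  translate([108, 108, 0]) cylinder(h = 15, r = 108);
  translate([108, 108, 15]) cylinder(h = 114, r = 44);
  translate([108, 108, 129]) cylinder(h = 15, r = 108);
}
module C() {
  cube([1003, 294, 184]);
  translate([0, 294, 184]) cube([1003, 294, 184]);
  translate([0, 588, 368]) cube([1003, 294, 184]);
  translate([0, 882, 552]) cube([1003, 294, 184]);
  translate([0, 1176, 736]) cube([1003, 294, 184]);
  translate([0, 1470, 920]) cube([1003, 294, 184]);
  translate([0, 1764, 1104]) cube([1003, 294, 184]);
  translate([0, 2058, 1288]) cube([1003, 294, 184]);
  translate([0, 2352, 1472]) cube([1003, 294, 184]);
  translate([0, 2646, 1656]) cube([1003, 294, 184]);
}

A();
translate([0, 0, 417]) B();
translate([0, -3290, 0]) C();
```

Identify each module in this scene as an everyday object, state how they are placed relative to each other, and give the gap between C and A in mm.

The staircase's nearest face is 350 mm from the stool's −y face.

A is a stool. B is a spool. C is a staircase. The spool is on top of the stool. The staircase is on the floor beside the stool on its −y side. The gap between the staircase and the stool is 350 mm.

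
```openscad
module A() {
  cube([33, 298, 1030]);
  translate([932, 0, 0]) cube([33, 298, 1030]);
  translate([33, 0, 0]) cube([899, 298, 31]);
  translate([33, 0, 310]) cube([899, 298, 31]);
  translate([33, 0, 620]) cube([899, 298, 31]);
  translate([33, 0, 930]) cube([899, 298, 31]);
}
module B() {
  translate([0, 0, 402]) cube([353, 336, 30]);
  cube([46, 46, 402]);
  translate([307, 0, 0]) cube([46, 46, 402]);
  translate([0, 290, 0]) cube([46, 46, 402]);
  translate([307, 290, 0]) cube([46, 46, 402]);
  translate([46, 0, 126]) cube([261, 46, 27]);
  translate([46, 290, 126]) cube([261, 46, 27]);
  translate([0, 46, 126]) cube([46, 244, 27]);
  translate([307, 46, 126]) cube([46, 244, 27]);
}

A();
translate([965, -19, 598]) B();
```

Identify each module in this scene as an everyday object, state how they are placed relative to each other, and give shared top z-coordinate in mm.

Both tops at z = 1030 mm.

A is a bookshelf. B is a stool. The stool is beside the bookshelf with their tops flush at z = 1030. The shared top z-coordinate is 1030 mm.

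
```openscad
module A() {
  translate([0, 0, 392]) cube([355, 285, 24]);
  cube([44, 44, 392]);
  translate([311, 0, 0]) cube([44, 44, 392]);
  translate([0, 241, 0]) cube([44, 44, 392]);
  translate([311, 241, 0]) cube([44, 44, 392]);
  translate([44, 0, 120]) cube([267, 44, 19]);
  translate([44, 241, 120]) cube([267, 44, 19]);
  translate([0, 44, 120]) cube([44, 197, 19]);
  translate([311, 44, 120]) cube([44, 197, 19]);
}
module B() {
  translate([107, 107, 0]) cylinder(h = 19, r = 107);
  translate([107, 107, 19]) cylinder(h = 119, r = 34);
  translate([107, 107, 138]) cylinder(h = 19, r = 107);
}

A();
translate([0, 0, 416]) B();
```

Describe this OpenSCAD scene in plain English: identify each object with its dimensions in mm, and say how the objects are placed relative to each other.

A is a four-legged stool. The seat is 355×285 mm, 24 mm thick, top at z = 416 mm. It stands on four square legs, each 44×44 mm in cross-section, from z = 0 to the seat underside, each flush with a corner of the seat. Four stretchers, 44 mm wide and 19 mm tall, connect adjacent legs with their undersides at z = 120 mm, each running between the inner faces of the legs it joins and aligned with the legs' outer faces on the other axis.

B is a spool: two coaxial disc flanges of radius 107 mm and thickness 19 mm, joined by a core cylinder of radius 34 mm and height 119 mm. The lower flange rests on z = 0 and the three cylinders share a vertical axis.

The spool is on top of the stool.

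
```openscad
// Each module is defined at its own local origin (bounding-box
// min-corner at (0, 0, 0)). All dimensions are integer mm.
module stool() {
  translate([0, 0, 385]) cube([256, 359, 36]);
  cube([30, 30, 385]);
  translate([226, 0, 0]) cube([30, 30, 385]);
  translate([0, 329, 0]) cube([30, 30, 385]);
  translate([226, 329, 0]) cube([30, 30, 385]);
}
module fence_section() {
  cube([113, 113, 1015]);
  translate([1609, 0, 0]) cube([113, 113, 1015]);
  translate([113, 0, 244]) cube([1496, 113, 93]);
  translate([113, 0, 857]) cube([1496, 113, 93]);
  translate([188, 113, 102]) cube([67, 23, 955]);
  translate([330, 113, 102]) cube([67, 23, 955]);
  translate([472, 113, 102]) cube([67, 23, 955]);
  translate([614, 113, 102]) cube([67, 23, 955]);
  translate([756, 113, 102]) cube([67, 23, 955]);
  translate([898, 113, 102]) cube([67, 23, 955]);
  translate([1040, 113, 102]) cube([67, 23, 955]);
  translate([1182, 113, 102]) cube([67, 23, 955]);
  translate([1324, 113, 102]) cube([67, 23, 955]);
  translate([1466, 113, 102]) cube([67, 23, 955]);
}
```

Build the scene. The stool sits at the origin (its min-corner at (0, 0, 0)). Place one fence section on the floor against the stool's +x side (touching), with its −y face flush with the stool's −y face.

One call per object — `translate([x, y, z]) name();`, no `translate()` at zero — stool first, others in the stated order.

stool();
translate([256, 0, 0]) fence_section();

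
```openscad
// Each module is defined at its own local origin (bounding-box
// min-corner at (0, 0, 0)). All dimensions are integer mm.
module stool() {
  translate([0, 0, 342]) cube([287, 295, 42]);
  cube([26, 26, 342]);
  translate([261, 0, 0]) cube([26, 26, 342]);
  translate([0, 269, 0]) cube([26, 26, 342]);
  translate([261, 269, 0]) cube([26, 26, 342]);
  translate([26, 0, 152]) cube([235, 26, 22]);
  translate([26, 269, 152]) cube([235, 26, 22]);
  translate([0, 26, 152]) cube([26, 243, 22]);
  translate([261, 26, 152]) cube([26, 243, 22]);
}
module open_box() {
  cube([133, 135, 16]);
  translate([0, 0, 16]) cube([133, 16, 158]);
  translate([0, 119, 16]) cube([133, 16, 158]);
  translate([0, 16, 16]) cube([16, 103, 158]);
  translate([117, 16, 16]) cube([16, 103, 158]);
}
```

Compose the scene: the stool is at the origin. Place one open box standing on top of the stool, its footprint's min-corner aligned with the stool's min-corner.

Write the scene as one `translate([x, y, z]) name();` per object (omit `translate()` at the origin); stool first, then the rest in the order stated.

stool();
translate([0, 0, 384]) open_box();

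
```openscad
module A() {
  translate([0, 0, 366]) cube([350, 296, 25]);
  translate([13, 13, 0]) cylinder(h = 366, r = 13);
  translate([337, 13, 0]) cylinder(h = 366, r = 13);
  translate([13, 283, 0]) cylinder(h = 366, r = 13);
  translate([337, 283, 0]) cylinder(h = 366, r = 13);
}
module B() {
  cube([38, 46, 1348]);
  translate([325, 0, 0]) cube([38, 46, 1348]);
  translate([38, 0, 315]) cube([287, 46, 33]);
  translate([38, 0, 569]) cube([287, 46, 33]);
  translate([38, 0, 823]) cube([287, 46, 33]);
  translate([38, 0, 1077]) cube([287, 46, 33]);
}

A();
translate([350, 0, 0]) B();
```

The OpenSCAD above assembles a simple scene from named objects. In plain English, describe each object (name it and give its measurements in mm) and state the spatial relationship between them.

A is a four-legged stool. The seat is 350×296 mm, 25 mm thick, top at z = 391 mm. It stands on four round legs, each 26 mm in diameter, from z = 0 to the seat underside, each leg's axis is inset half a diameter from the nearest pair of seat edges (so the leg's bounding box is flush with the corner).

B is a straight ladder. Two 38×46 mm vertical rails, 1348 mm tall, stand 363 mm apart (outside-to-outside) with their front faces coplanar on the −y side. 4 rungs, each 46 mm deep and 33 mm tall, span between the inner faces of the rails, front faces flush with the rails. The lowest rung's underside is at z = 315 mm and rungs are spaced 254 mm apart (underside to underside).

The ladder is against the stool's +x side, with their −y faces flush.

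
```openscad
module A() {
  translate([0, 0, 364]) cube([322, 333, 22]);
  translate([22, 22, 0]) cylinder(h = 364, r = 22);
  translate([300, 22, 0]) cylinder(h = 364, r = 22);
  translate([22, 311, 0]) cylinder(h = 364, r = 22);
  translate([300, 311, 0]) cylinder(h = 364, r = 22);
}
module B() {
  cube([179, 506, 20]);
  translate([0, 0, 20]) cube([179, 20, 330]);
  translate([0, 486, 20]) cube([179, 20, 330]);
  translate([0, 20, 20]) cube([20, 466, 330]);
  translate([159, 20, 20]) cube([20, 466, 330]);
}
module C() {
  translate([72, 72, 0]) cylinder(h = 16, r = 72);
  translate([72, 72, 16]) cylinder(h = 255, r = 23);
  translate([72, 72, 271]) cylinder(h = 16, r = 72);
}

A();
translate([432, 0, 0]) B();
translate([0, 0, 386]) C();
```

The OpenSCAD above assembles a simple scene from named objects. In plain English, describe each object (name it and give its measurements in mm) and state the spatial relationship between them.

A is a four-legged stool. The seat is 322×333 mm, 22 mm thick, top at z = 386 mm. It stands on four round legs, each 44 mm in diameter, from z = 0 to the seat underside, each leg's axis is inset half a diameter from the nearest pair of seat edges (so the leg's bounding box is flush with the corner).

B is an open storage box with external size 179×506×350 mm and wall thickness 20 mm (the base is also 20 mm thick). The base covers the whole footprint; the four walls stand on the base, with the y-facing walls full-width and the x-facing walls fitting between their inner faces.

C is a spool: two coaxial disc flanges of radius 72 mm and thickness 16 mm, joined by a core cylinder of radius 23 mm and height 255 mm. The lower flange rests on z = 0 and the three cylinders share a vertical axis.

The open box is on the floor beside the stool on its +x side. The spool is on top of the stool.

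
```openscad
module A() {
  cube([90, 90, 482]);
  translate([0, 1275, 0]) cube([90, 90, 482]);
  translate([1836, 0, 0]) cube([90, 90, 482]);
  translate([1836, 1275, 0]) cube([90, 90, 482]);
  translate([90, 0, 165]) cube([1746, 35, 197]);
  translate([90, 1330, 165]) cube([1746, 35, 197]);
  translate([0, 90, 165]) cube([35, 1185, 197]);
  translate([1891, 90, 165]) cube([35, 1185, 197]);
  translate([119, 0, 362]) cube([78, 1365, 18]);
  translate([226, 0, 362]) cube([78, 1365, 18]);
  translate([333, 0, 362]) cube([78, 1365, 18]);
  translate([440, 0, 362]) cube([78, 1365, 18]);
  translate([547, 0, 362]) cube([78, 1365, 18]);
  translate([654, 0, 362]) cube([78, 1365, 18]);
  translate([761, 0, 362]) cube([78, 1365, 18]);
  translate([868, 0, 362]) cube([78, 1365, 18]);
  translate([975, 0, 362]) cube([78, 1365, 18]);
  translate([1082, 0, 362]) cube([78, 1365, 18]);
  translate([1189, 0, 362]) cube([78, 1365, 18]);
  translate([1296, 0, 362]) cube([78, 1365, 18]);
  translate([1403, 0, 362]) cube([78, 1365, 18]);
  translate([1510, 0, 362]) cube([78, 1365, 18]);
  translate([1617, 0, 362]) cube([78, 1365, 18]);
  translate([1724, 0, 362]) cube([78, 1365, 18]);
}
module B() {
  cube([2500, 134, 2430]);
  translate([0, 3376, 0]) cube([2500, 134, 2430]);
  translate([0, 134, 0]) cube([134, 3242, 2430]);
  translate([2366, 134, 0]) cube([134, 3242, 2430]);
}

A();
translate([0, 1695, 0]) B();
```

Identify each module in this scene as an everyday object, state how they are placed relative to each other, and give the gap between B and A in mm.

A is a bed frame. B is a house frame. The house frame is on the floor beside the bed frame on its +y side. The gap between the house frame and the bed frame is 330 mm.

The house frame's nearest face is 330 mm from the bed frame's +y face.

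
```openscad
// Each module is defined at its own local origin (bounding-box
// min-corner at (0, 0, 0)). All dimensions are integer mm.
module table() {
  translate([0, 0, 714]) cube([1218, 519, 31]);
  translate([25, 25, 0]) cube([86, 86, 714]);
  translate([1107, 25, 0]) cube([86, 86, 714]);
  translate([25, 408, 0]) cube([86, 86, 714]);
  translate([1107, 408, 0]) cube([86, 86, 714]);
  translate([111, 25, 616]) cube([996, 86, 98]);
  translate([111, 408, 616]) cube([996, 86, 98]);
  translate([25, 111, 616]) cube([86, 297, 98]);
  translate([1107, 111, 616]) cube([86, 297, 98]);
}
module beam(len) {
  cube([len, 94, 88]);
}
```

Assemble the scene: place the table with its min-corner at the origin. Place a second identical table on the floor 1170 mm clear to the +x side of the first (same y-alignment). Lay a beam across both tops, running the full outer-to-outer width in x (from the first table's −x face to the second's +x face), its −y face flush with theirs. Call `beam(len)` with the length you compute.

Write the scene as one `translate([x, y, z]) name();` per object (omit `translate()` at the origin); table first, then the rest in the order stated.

table();
translate([2388, 0, 0]) table();
translate([0, 0, 745]) beam(3606);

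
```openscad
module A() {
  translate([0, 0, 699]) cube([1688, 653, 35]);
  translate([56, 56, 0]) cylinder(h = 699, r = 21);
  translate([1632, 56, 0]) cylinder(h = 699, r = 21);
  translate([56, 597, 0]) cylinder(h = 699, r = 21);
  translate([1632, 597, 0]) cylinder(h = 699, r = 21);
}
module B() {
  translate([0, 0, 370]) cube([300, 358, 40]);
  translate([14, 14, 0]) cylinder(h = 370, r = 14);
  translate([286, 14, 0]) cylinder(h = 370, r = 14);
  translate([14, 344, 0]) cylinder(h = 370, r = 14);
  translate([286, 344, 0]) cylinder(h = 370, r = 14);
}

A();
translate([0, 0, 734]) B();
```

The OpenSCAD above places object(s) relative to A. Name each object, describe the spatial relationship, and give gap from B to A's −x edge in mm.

The stool's min-x is at 0; the table's min-x is 0; gap = 0 mm.

A is a table. B is a stool. The stool is on top of the table. The gap from the stool to the table's −x edge is 0 mm.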